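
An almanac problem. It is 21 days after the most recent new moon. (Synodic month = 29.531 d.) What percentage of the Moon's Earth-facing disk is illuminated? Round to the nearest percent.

Phase angle: θ = 360°·(21 d)/(29.531 d) = 256.0°.
Illuminated fraction = (1 − cos 256.0°)/2 = (1 − (-0.242))/2 ≈ 0.621, so 62%.

62%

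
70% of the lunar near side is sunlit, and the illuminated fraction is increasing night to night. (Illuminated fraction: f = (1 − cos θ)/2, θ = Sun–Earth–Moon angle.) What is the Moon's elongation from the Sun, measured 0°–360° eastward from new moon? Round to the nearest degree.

114°

From f = (1 − cos θ)/2: cos θ = 1 − 2×0.70 = -0.400; arccos → 113.6°.
The Moon is waxing (0°–180°), so θ = 113.6° directly.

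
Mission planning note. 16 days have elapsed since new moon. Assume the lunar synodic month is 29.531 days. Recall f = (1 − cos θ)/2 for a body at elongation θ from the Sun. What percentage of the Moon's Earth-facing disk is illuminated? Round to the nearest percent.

Elongation θ = 360° × 16/29.531 ≈ 195.0°.
Illuminated fraction = (1 − cos 195.0°)/2 = (1 − (-0.966))/2 ≈ 0.983, so 98%.

98%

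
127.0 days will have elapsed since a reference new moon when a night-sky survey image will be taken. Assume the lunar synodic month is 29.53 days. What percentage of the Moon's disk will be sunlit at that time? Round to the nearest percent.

66%

127.0/29.53 = 4.301 lunations, so 4 complete cycles and 8.88 d into the next.
Elongation θ = 360° × 8.88/29.53 ≈ 108.3°.
cos 108.3° = (-0.313), so f = (1 − (-0.313))/2 = 0.657, so 66%.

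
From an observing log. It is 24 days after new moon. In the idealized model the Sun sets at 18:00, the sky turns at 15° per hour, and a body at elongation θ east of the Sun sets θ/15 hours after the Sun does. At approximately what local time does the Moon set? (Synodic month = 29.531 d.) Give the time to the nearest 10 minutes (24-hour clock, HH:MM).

13:30

Elongation θ = 360° × 24/29.531 ≈ 292.6°.
The Moon trails the Sun by θ/15 = 292.6/15 ≈ 19.50 hours.
18:00 + 19.505 h ≈ 13:30 → 13:30 to the nearest ten minutes.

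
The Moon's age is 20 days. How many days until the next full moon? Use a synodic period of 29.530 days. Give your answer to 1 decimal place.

24.3 days

Full moon is 0.5 of the way through the cycle: age 0.5 × 29.530 = 14.765 d.
Already past this cycle's full moon; the next is at 14.765 + 29.530 = 44.295 d, so 44.295 − 20 = 24.295 days.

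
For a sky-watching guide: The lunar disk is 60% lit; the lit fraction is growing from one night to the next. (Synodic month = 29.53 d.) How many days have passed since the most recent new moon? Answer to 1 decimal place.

From f = (1 − cos θ)/2: cos θ = 1 − 2×0.60 = -0.200; arccos → 101.5°.
Before full moon the principal value applies: θ = 101.5°.
That fraction of the synodic month is 101.5/360 × 29.53 d ≈ 8.33 d.

8.3 days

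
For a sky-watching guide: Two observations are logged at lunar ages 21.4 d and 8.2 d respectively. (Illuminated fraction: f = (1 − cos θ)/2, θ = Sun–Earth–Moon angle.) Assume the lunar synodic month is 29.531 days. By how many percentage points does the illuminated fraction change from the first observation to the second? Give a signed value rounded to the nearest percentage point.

+1 percentage points

θ₁ = 360° × 21.4/29.531 = 260.9°, f₁ = (1 − cos θ₁)/2 = 0.579.
θ₂ = 360° × 8.2/29.531 = 100.0°, f₂ = (1 − cos θ₂)/2 = 0.587.
Change = f₂ − f₁ = +0.007 → +1 percentage points.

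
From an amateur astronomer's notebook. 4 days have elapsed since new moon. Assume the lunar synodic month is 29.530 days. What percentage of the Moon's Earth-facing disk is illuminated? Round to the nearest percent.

Phase angle: θ = 360°·(4 d)/(29.530 d) = 48.8°.
Illuminated fraction = (1 − cos 48.8°)/2 = (1 − 0.659)/2 ≈ 0.170, so 17%.

17%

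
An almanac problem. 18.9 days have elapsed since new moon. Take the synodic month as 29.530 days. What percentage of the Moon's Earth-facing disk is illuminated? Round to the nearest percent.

Phase angle: θ = 360°·(18.9 d)/(29.530 d) = 230.4°.
With cos θ = (-0.637), the lit fraction is (1 − (-0.637))/2 ≈ 0.819, so 82%.

82%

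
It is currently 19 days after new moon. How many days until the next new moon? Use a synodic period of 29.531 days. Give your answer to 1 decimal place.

10.5 days

The next new moon completes the synodic month: 29.531 − 19 = 10.531 days.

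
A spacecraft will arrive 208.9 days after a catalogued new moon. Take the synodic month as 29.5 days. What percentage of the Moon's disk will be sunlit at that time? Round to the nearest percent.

208.9 d spans 7 complete synodic months (7 × 29.5 = 206.50 d) plus 2.40 d.
Elongation θ = 360° × 2.40/29.5 ≈ 29.3°.
cos 29.3° = 0.872, so f = (1 − 0.872)/2 = 0.064, so 6%.

6%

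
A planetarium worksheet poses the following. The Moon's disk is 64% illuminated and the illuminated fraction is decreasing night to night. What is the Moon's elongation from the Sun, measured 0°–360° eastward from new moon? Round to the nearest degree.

From f = (1 − cos θ)/2: cos θ = 1 − 2×0.64 = -0.280; arccos → 106.3°.
A waning Moon lies in 180°–360°, so θ = 360° − 106.3° = 253.7°.

254°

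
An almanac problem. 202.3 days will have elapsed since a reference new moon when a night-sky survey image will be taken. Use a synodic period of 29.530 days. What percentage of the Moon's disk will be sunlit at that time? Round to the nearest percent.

20%

202.3/29.530 = 6.851 lunations, so 6 complete cycles and 25.12 d into the next.
Elongation θ = 360° × 25.12/29.530 ≈ 306.2°.
Illuminated fraction = (1 − cos 306.2°)/2 = (1 − 0.591)/2 ≈ 0.204, so 20%.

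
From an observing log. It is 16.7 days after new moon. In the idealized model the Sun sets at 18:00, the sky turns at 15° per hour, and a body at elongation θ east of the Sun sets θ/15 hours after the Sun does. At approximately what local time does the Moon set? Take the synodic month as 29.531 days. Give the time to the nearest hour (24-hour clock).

08:00

Phase angle: θ = 360°·(16.7 d)/(29.531 d) = 203.6°.
The Moon trails the Sun by θ/15 = 203.6/15 ≈ 13.57 hours.
18:00 + 13.57 h ≈ 07:34 → 08:00 to the nearest hour.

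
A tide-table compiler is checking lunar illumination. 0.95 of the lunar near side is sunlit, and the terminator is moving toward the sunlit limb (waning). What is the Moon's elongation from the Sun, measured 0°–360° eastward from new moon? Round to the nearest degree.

cos θ = 1 − 2f = -0.900, giving a principal value of 154.2°.
Waning ⇒ past full, so θ = 360° − 154.2° = 205.8°.

206°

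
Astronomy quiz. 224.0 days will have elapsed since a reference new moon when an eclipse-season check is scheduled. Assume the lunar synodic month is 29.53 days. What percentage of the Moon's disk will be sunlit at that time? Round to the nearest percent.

224.0/29.53 = 7.586 lunations, so 7 complete cycles and 17.29 d into the next.
Elongation θ = 360° × 17.29/29.53 ≈ 210.8°.
cos 210.8° = (-0.859), so f = (1 − (-0.859))/2 = 0.930, so 93%.

93%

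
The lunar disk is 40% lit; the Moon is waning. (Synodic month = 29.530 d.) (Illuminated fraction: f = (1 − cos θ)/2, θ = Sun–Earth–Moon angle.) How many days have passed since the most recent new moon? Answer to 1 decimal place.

23.1 days

Invert f = (1 − cos θ)/2 to get cos θ = 1 − 2(0.40) = 0.200, hence θ₀ = arccos 0.200 = 78.5°.
A waning Moon lies in 180°–360°, so θ = 360° − 78.5° = 281.5°.
Age = 29.530 × 281.5°/360° ≈ 23.09 days.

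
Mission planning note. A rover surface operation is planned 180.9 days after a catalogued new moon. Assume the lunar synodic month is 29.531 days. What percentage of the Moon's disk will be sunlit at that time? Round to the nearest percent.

180.9 d spans 6 complete synodic months (6 × 29.531 = 177.19 d) plus 3.71 d.
Phase angle: θ = 360°·(3.71 d)/(29.531 d) = 45.3°.
Illuminated fraction = (1 − cos 45.3°)/2 = (1 − 0.704)/2 ≈ 0.148, so 15%.

15%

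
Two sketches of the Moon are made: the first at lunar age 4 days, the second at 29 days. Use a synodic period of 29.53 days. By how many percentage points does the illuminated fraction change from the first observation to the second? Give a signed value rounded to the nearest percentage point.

θ₁ = 360° × 4/29.53 = 48.8°, f₁ = (1 − cos θ₁)/2 = 0.170.
θ₂ = 360° × 29/29.53 = 353.5°, f₂ = (1 − cos θ₂)/2 = 0.003.
Change = f₂ − f₁ = -0.167 → -17 percentage points.

-17 percentage points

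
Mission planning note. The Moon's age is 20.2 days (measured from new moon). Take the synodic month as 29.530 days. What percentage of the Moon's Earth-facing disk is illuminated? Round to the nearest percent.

70%

The Moon has covered 20.2/29.530 of its cycle, so θ ≈ 360° × 20.2/29.530 = 246.3°.
cos 246.3° = (-0.403), so f = (1 − (-0.403))/2 = 0.701, so 70%.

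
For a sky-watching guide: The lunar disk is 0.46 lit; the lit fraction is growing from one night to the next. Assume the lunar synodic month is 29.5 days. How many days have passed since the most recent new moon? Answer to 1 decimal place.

cos θ = 1 − 2f = 0.080, giving a principal value of 85.4°.
Before full moon the principal value applies: θ = 85.4°.
Age = 29.5 × 85.4°/360° ≈ 7.00 days.

7.0 days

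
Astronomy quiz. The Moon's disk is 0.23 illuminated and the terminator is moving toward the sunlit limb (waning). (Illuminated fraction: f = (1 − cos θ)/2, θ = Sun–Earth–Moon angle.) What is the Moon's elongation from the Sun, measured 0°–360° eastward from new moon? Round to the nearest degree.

cos θ = 1 − 2f = 0.540, giving a principal value of 57.3°.
Since the Moon is past full (waning), take the reflex angle: θ = 360° − 57.3° = 302.7°.

303°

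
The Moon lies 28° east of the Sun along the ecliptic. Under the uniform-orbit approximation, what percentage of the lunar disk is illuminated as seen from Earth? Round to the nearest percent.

6%

f = (1 − cos 28°)/2 = (1 − 0.883)/2 ≈ 0.059, i.e. 6%.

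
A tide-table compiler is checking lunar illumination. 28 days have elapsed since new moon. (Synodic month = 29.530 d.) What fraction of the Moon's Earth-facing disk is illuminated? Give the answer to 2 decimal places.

Phase angle: θ = 360°·(28 d)/(29.530 d) = 341.3°.
cos 341.3° = 0.947, so f = (1 − 0.947)/2 = 0.026.

0.03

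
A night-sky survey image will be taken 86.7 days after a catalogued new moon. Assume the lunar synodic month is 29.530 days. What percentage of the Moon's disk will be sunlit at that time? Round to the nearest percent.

Reduce mod P: 86.7 − 2×29.530 = 27.64 d into the current lunation.
Phase angle: θ = 360°·(27.64 d)/(29.530 d) = 337.0°.
With cos θ = 0.920, the lit fraction is (1 − 0.920)/2 ≈ 0.040, so 4%.

4%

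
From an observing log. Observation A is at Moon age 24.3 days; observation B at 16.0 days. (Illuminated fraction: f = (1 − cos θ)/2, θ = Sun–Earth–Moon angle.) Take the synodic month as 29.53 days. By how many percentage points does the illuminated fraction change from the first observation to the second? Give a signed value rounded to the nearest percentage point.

θ₁ = 360° × 24.3/29.53 = 296.2°, f₁ = (1 − cos θ₁)/2 = 0.279.
θ₂ = 360° × 16.0/29.53 = 195.1°, f₂ = (1 − cos θ₂)/2 = 0.983.
Change = f₂ − f₁ = +0.704 → +70 percentage points.

+70 pp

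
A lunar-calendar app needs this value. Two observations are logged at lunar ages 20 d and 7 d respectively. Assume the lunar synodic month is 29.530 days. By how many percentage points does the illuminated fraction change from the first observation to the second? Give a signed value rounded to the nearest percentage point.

θ₁ = 360° × 20/29.530 = 243.8°, f₁ = (1 − cos θ₁)/2 = 0.721.
θ₂ = 360° × 7/29.530 = 85.3°, f₂ = (1 − cos θ₂)/2 = 0.459.
Change = f₂ − f₁ = -0.261 → -26 percentage points.

-26 percentage points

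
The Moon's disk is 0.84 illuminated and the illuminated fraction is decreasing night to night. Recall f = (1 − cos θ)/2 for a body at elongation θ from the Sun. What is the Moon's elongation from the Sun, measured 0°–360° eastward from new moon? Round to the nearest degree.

227°

cos θ = 1 − 2f = -0.680, giving a principal value of 132.8°.
Since the Moon is past full (waning), take the reflex angle: θ = 360° − 132.8° = 227.2°.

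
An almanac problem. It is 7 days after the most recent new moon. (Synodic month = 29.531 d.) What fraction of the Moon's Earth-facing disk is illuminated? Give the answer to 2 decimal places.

0.46

Elongation θ = 360° × 7/29.531 ≈ 85.3°.
Illuminated fraction = (1 − cos 85.3°)/2 = (1 − 0.081)/2 ≈ 0.459.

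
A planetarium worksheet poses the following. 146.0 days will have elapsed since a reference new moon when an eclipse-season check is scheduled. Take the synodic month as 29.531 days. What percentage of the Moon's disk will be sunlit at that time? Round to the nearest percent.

146.0 d spans 4 complete synodic months (4 × 29.531 = 118.12 d) plus 27.88 d.
Phase angle: θ = 360°·(27.88 d)/(29.531 d) = 339.8°.
With cos θ = 0.939, the lit fraction is (1 − 0.939)/2 ≈ 0.031, so 3%.

3%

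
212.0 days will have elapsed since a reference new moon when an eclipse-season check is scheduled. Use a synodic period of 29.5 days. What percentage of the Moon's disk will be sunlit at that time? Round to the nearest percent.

212.0 d spans 7 complete synodic months (7 × 29.5 = 206.50 d) plus 5.50 d.
Phase angle: θ = 360°·(5.50 d)/(29.5 d) = 67.1°.
With cos θ = 0.389, the lit fraction is (1 − 0.389)/2 ≈ 0.306, so 31%.

31%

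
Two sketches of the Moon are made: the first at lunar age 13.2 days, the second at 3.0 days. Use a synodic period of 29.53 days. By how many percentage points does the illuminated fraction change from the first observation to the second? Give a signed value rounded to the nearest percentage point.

θ₁ = 360° × 13.2/29.53 = 160.9°, f₁ = (1 − cos θ₁)/2 = 0.973.
θ₂ = 360° × 3.0/29.53 = 36.6°, f₂ = (1 − cos θ₂)/2 = 0.098.
Change = f₂ − f₁ = -0.874 → -87 percentage points.

-87 percentage points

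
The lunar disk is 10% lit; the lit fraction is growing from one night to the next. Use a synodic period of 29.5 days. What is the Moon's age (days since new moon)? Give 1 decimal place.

From f = (1 − cos θ)/2: cos θ = 1 − 2×0.10 = 0.800; arccos → 36.9°.
The Moon is waxing (0°–180°), so θ = 36.9° directly.
Age = 29.5 × 36.9°/360° ≈ 3.02 days.

3.0 days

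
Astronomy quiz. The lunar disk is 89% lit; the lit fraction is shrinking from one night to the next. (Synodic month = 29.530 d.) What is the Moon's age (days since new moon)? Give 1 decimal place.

17.9 days

cos θ = 1 − 2f = -0.780, giving a principal value of 141.3°.
Since the Moon is past full (waning), take the reflex angle: θ = 360° − 141.3° = 218.7°.
That fraction of the synodic month is 218.7/360 × 29.530 d ≈ 17.94 d.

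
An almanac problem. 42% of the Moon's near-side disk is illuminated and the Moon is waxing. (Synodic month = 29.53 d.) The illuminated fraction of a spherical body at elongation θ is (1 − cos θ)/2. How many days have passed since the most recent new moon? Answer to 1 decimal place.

6.6 days

cos θ = 1 − 2f = 0.160, giving a principal value of 80.8°.
Waxing ⇒ before full, so θ = 80.8°.
That fraction of the synodic month is 80.8/360 × 29.53 d ≈ 6.63 d.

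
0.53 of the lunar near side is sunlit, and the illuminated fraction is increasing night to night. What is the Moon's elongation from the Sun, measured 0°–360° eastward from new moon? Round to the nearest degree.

From f = (1 − cos θ)/2: cos θ = 1 − 2×0.53 = -0.060; arccos → 93.4°.
Waxing ⇒ before full, so θ = 93.4°.

93°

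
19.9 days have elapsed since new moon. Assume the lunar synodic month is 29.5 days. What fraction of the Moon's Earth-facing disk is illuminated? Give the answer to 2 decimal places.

The Moon has covered 19.9/29.5 of its cycle, so θ ≈ 360° × 19.9/29.5 = 242.8°.
Illuminated fraction = (1 − cos 242.8°)/2 = (1 − (-0.456))/2 ≈ 0.728.

0.73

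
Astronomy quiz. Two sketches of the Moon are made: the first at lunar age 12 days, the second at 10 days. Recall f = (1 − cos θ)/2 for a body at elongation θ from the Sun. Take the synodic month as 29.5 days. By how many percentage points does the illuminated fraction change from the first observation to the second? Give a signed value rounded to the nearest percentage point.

θ₁ = 360° × 12/29.5 = 146.4°, f₁ = (1 − cos θ₁)/2 = 0.917.
θ₂ = 360° × 10/29.5 = 122.0°, f₂ = (1 − cos θ₂)/2 = 0.765.
Change = f₂ − f₁ = -0.151 → -15 percentage points.

-15 pp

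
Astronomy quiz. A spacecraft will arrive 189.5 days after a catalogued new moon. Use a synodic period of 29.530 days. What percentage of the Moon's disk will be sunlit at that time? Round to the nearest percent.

189.5/29.530 = 6.417 lunations, so 6 complete cycles and 12.32 d into the next.
Phase angle: θ = 360°·(12.32 d)/(29.530 d) = 150.2°.
With cos θ = (-0.868), the lit fraction is (1 − (-0.868))/2 ≈ 0.934, so 93%.

93%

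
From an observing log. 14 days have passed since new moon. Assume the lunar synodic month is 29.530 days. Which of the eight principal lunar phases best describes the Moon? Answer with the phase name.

full moon

θ ≈ 360° × 14/29.530 = 171°, which falls in the full moon sector.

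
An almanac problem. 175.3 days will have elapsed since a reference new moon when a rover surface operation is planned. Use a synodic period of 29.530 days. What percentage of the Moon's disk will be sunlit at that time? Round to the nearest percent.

Reduce mod P: 175.3 − 5×29.530 = 27.65 d into the current lunation.
Phase angle: θ = 360°·(27.65 d)/(29.530 d) = 337.1°.
cos 337.1° = 0.921, so f = (1 − 0.921)/2 = 0.039, so 4%.

4%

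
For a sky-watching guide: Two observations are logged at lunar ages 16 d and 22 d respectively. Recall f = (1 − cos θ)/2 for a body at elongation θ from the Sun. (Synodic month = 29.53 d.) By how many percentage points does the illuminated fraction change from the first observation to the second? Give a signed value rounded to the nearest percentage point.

First observation: θ = 360°·16/29.53 = 195.1°, so f = 0.983.
Second observation: θ = 268.2°, f = 0.516.
Δf = 0.516 − 0.983 = -0.467, i.e. -47 pp.

-47 percentage points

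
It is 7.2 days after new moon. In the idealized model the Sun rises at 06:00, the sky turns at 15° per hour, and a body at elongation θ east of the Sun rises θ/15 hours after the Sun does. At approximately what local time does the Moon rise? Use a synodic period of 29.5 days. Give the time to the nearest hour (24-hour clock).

12:00

The Moon has covered 7.2/29.5 of its cycle, so θ ≈ 360° × 7.2/29.5 = 87.9°.
At 15° of sky rotation per hour, 87.9° corresponds to a 5.86 h lag.
06:00 + 5.86 h ≈ 11:51 → 12:00 to the nearest hour.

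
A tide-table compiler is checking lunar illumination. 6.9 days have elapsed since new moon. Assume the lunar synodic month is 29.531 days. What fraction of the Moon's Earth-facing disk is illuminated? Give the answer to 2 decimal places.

The Moon has covered 6.9/29.531 of its cycle, so θ ≈ 360° × 6.9/29.531 = 84.1°.
With cos θ = 0.103, the lit fraction is (1 − 0.103)/2 ≈ 0.449.

0.45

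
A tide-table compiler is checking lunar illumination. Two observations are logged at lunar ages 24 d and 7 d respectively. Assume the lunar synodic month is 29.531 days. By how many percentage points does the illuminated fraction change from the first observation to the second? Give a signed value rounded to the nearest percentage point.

θ₁ = 360° × 24/29.531 = 292.6°, f₁ = (1 − cos θ₁)/2 = 0.308.
θ₂ = 360° × 7/29.531 = 85.3°, f₂ = (1 − cos θ₂)/2 = 0.459.
Change = f₂ − f₁ = +0.151 → +15 percentage points.

+15 percentage points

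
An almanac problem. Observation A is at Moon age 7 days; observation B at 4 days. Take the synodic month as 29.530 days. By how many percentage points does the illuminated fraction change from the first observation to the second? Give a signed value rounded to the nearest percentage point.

θ₁ = 360° × 7/29.530 = 85.3°, f₁ = (1 − cos θ₁)/2 = 0.459.
θ₂ = 360° × 4/29.530 = 48.8°, f₂ = (1 − cos θ₂)/2 = 0.170.
Change = f₂ − f₁ = -0.289 → -29 percentage points.

-29 pp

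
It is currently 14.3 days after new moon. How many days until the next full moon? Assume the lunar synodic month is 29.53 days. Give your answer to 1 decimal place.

Full moon is 0.5 of the way through the cycle: age 0.5 × 29.53 = 14.765 d.
So 0.465 days remain (14.765 − 14.3).

0.5 days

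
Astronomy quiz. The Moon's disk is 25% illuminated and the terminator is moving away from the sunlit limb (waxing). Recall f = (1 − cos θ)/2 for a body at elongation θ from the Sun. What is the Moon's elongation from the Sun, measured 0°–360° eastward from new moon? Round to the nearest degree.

cos θ = 1 − 2f = 0.500, giving a principal value of 60.0°.
Waxing ⇒ before full, so θ = 60.0°.

60°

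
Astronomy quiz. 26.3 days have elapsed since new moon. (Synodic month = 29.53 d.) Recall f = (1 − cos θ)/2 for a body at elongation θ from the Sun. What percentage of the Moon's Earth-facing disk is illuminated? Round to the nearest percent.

The Moon has covered 26.3/29.53 of its cycle, so θ ≈ 360° × 26.3/29.53 = 320.6°.
cos 320.6° = 0.773, so f = (1 − 0.773)/2 = 0.114, so 11%.

11%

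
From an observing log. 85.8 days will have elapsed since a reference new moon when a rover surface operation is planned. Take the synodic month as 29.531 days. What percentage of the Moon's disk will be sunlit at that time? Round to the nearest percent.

9%

Reduce mod P: 85.8 − 2×29.531 = 26.74 d into the current lunation.
The Moon has covered 26.74/29.531 of its cycle, so θ ≈ 360° × 26.74/29.531 = 326.0°.
With cos θ = 0.829, the lit fraction is (1 − 0.829)/2 ≈ 0.086, so 9%.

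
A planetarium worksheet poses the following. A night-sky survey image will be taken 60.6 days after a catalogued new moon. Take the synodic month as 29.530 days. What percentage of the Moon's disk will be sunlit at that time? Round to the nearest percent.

3%

60.6 d spans 2 complete synodic months (2 × 29.530 = 59.06 d) plus 1.54 d.
Phase angle: θ = 360°·(1.54 d)/(29.530 d) = 18.8°.
With cos θ = 0.947, the lit fraction is (1 − 0.947)/2 ≈ 0.027, so 3%.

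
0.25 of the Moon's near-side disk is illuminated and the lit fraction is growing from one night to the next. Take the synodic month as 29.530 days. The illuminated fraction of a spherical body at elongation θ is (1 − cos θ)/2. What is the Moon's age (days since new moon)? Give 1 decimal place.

Invert f = (1 − cos θ)/2 to get cos θ = 1 − 2(0.25) = 0.500, hence θ₀ = arccos 0.500 = 60.0°.
The Moon is waxing (0°–180°), so θ = 60.0° directly.
That fraction of the synodic month is 60.0/360 × 29.530 d ≈ 4.92 d.

4.9 days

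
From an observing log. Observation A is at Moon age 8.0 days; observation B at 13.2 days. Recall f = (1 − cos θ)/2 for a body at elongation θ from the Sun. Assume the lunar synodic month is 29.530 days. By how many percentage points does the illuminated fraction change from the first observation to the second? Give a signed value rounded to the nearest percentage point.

θ₁ = 360° × 8.0/29.530 = 97.5°, f₁ = (1 − cos θ₁)/2 = 0.566.
θ₂ = 360° × 13.2/29.530 = 160.9°, f₂ = (1 − cos θ₂)/2 = 0.973.
Change = f₂ − f₁ = +0.407 → +41 percentage points.

+41 percentage points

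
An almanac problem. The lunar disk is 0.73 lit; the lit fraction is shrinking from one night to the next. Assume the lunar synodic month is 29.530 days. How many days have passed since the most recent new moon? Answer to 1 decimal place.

cos θ = 1 − 2f = -0.460, giving a principal value of 117.4°.
A waning Moon lies in 180°–360°, so θ = 360° − 117.4° = 242.6°.
That fraction of the synodic month is 242.6/360 × 29.530 d ≈ 19.90 d.

19.9 days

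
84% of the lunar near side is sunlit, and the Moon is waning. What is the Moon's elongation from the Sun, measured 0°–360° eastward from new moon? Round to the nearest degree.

From f = (1 − cos θ)/2: cos θ = 1 − 2×0.84 = -0.680; arccos → 132.8°.
Waning ⇒ past full, so θ = 360° − 132.8° = 227.2°.

227°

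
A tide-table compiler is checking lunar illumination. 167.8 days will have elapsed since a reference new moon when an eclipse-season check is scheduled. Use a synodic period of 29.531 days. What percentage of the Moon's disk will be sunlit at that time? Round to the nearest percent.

Reduce mod P: 167.8 − 5×29.531 = 20.15 d into the current lunation.
Phase angle: θ = 360°·(20.15 d)/(29.531 d) = 245.6°.
cos 245.6° = (-0.413), so f = (1 − (-0.413))/2 = 0.707, so 71%.

71%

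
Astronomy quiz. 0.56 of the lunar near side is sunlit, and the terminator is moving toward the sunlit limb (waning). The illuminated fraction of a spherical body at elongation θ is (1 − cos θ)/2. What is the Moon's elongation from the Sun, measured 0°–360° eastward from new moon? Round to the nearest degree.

263°

cos θ = 1 − 2f = -0.120, giving a principal value of 96.9°.
A waning Moon lies in 180°–360°, so θ = 360° − 96.9° = 263.1°.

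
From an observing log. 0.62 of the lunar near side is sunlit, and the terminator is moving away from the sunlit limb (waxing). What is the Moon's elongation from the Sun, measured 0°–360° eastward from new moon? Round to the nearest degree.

104°

Invert f = (1 − cos θ)/2 to get cos θ = 1 − 2(0.62) = -0.240, hence θ₀ = arccos -0.240 = 103.9°.
Waxing ⇒ before full, so θ = 103.9°.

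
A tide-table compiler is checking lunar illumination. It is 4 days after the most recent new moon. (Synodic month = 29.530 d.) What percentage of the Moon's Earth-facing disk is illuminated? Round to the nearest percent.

Elongation θ = 360° × 4/29.530 ≈ 48.8°.
With cos θ = 0.659, the lit fraction is (1 − 0.659)/2 ≈ 0.170, so 17%.

17%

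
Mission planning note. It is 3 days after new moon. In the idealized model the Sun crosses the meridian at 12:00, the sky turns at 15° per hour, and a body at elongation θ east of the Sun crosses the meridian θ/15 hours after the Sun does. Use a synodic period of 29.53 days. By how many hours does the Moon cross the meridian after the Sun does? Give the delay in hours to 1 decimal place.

2.4 h

Phase angle: θ = 360°·(3 d)/(29.53 d) = 36.6°.
At 15° of sky rotation per hour, 36.6° corresponds to a 2.44 h lag.
So the Moon crosses the meridian 2.44 h after the Sun.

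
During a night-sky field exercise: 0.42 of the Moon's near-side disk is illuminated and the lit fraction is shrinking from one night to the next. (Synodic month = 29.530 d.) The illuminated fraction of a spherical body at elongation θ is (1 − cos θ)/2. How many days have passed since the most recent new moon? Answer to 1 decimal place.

cos θ = 1 − 2f = 0.160, giving a principal value of 80.8°.
A waning Moon lies in 180°–360°, so θ = 360° − 80.8° = 279.2°.
That fraction of the synodic month is 279.2/360 × 29.530 d ≈ 22.90 d.

22.9 days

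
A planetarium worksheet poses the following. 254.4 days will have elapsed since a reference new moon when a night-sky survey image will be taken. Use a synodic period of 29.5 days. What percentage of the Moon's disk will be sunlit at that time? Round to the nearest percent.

86%

254.4 d spans 8 complete synodic months (8 × 29.5 = 236.00 d) plus 18.40 d.
The Moon has covered 18.40/29.5 of its cycle, so θ ≈ 360° × 18.40/29.5 = 224.5°.
With cos θ = (-0.713), the lit fraction is (1 − (-0.713))/2 ≈ 0.856, so 86%.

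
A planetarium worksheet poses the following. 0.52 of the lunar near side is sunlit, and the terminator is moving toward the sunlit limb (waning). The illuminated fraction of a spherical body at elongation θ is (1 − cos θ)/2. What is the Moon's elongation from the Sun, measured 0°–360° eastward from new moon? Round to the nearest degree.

Invert f = (1 − cos θ)/2 to get cos θ = 1 − 2(0.52) = -0.040, hence θ₀ = arccos -0.040 = 92.3°.
A waning Moon lies in 180°–360°, so θ = 360° − 92.3° = 267.7°.

268°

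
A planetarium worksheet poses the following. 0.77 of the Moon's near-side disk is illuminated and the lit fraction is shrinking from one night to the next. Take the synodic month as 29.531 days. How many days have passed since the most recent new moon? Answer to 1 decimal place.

cos θ = 1 − 2f = -0.540, giving a principal value of 122.7°.
Waning ⇒ past full, so θ = 360° − 122.7° = 237.3°.
At 360°/29.531 d per day, 237.3° corresponds to 19.47 days.

19.5 days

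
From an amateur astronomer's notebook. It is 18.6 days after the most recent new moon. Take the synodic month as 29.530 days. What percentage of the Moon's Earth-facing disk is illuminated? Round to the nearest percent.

Phase angle: θ = 360°·(18.6 d)/(29.530 d) = 226.8°.
cos 226.8° = (-0.685), so f = (1 − (-0.685))/2 = 0.843, so 84%.

84%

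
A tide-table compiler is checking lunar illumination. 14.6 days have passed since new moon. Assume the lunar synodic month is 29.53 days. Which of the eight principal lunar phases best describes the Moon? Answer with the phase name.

At 14.6/29.53 of the cycle, θ ≈ 178° — the full moon range.

full moon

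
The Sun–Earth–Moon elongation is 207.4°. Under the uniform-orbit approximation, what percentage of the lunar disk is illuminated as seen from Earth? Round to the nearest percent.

Half-versine of 207.4°: (1 − (-0.888))/2 = 0.944, i.e. 94%.

94%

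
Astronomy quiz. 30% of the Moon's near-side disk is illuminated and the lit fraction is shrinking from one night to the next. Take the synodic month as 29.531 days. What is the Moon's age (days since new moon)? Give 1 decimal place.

24.1 days

cos θ = 1 − 2f = 0.400, giving a principal value of 66.4°.
Since the Moon is past full (waning), take the reflex angle: θ = 360° − 66.4° = 293.6°.
That fraction of the synodic month is 293.6/360 × 29.531 d ≈ 24.08 d.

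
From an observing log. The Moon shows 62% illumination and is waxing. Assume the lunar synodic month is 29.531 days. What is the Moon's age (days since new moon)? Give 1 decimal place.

cos θ = 1 − 2f = -0.240, giving a principal value of 103.9°.
Before full moon the principal value applies: θ = 103.9°.
That fraction of the synodic month is 103.9/360 × 29.531 d ≈ 8.52 d.

8.5 days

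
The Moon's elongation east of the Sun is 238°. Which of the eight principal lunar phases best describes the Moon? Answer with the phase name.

waning gibbous

The waning gibbous sector spans roughly 202°–248°; 238° falls inside it.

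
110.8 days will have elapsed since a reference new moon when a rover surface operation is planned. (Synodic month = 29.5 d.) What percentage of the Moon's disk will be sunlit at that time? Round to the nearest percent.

110.8/29.5 = 3.756 lunations, so 3 complete cycles and 22.30 d into the next.
Phase angle: θ = 360°·(22.30 d)/(29.5 d) = 272.1°.
cos 272.1° = 0.037, so f = (1 − 0.037)/2 = 0.481, so 48%.

48%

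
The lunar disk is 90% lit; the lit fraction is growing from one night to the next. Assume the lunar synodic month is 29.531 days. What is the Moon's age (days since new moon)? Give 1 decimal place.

Invert f = (1 − cos θ)/2 to get cos θ = 1 − 2(0.90) = -0.800, hence θ₀ = arccos -0.800 = 143.1°.
Before full moon the principal value applies: θ = 143.1°.
That fraction of the synodic month is 143.1/360 × 29.531 d ≈ 11.74 d.

11.7 days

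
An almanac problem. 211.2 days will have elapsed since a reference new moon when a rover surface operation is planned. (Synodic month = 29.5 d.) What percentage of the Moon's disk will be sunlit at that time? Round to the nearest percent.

23%

Reduce mod P: 211.2 − 7×29.5 = 4.70 d into the current lunation.
Elongation θ = 360° × 4.70/29.5 ≈ 57.4°.
cos 57.4° = 0.539, so f = (1 − 0.539)/2 = 0.230, so 23%.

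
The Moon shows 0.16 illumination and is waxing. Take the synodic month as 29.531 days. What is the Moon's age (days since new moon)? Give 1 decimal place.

From f = (1 − cos θ)/2: cos θ = 1 − 2×0.16 = 0.680; arccos → 47.2°.
The Moon is waxing (0°–180°), so θ = 47.2° directly.
Age = 29.531 × 47.2°/360° ≈ 3.87 days.

3.9 days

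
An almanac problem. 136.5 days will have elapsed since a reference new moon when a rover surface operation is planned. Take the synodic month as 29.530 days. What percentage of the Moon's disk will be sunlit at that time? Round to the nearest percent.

86%

136.5 d spans 4 complete synodic months (4 × 29.530 = 118.12 d) plus 18.38 d.
Phase angle: θ = 360°·(18.38 d)/(29.530 d) = 224.1°.
cos 224.1° = (-0.718), so f = (1 − (-0.718))/2 = 0.859, so 86%.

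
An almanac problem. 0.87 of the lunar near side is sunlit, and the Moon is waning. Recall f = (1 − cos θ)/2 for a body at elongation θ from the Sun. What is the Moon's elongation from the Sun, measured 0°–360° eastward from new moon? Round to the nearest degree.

Invert f = (1 − cos θ)/2 to get cos θ = 1 − 2(0.87) = -0.740, hence θ₀ = arccos -0.740 = 137.7°.
Since the Moon is past full (waning), take the reflex angle: θ = 360° − 137.7° = 222.3°.

222°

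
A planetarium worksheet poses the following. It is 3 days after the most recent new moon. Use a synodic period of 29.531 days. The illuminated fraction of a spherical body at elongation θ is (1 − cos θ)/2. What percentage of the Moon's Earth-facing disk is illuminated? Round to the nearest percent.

Phase angle: θ = 360°·(3 d)/(29.531 d) = 36.6°.
cos 36.6° = 0.803, so f = (1 − 0.803)/2 = 0.098, so 10%.

10%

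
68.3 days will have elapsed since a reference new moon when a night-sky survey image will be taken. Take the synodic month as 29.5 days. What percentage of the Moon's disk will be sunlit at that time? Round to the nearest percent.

68.3/29.5 = 2.315 lunations, so 2 complete cycles and 9.30 d into the next.
The Moon has covered 9.30/29.5 of its cycle, so θ ≈ 360° × 9.30/29.5 = 113.5°.
Illuminated fraction = (1 − cos 113.5°)/2 = (1 − (-0.399))/2 ≈ 0.699, so 70%.

70%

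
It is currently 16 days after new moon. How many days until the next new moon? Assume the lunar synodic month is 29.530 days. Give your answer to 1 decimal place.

The next new moon completes the synodic month: 29.530 − 16 = 13.530 days.

13.5 days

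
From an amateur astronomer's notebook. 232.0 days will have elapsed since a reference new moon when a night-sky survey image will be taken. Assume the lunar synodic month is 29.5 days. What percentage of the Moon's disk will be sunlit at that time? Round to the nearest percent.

17%

232.0/29.5 = 7.864 lunations, so 7 complete cycles and 25.50 d into the next.
The Moon has covered 25.50/29.5 of its cycle, so θ ≈ 360° × 25.50/29.5 = 311.2°.
cos 311.2° = 0.659, so f = (1 − 0.659)/2 = 0.171, so 17%.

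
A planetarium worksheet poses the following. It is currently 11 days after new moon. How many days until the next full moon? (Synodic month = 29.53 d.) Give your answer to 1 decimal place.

Full moon occurs at elongation 180°, i.e. at age 29.53 × 180/360 = 14.765 d.
So 3.765 days remain (14.765 − 11).

3.8 days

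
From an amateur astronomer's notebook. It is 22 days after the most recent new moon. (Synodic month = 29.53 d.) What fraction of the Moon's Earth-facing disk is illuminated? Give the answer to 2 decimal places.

Elongation θ = 360° × 22/29.53 ≈ 268.2°.
Illuminated fraction = (1 − cos 268.2°)/2 = (1 − (-0.031))/2 ≈ 0.516.

0.52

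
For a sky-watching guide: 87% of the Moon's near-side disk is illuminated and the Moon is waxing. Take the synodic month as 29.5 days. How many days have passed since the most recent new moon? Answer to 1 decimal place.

From f = (1 − cos θ)/2: cos θ = 1 − 2×0.87 = -0.740; arccos → 137.7°.
Before full moon the principal value applies: θ = 137.7°.
That fraction of the synodic month is 137.7/360 × 29.5 d ≈ 11.29 d.

11.3 days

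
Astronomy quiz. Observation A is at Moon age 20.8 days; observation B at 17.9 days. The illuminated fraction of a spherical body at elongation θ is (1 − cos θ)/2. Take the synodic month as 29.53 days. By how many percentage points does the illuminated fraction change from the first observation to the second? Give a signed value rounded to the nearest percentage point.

θ₁ = 360° × 20.8/29.53 = 253.6°, f₁ = (1 − cos θ₁)/2 = 0.641.
θ₂ = 360° × 17.9/29.53 = 218.2°, f₂ = (1 − cos θ₂)/2 = 0.893.
Change = f₂ − f₁ = +0.251 → +25 percentage points.

+25 pp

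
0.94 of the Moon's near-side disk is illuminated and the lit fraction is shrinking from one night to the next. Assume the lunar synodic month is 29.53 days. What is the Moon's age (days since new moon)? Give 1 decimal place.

17.1 days

Invert f = (1 − cos θ)/2 to get cos θ = 1 − 2(0.94) = -0.880, hence θ₀ = arccos -0.880 = 151.6°.
A waning Moon lies in 180°–360°, so θ = 360° − 151.6° = 208.4°.
At 360°/29.53 d per day, 208.4° corresponds to 17.09 days.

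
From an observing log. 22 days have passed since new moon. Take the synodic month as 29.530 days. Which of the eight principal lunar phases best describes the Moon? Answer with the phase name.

last quarter

At 22/29.530 of the cycle, θ ≈ 268° — the last quarter range.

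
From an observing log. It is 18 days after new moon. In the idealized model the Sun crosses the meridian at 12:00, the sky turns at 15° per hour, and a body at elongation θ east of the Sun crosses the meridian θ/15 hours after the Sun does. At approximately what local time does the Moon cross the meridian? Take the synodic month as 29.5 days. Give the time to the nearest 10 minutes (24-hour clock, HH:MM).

Phase angle: θ = 360°·(18 d)/(29.5 d) = 219.7°.
The Moon trails the Sun by θ/15 = 219.7/15 ≈ 14.64 hours.
12:00 + 14.644 h ≈ 02:39 → 02:40 to the nearest ten minutes.

02:40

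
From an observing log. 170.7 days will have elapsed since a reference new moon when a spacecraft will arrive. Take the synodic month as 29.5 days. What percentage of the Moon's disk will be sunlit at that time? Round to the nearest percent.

170.7 d spans 5 complete synodic months (5 × 29.5 = 147.50 d) plus 23.20 d.
The Moon has covered 23.20/29.5 of its cycle, so θ ≈ 360° × 23.20/29.5 = 283.1°.
With cos θ = 0.227, the lit fraction is (1 − 0.227)/2 ≈ 0.387, so 39%.

39%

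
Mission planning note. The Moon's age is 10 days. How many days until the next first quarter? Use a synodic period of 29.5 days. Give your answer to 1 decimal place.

First quarter is 0.25 of the way through the cycle: age 0.25 × 29.5 = 7.375 d.
Already past this cycle's first quarter; the next is at 7.375 + 29.5 = 36.875 d, so 36.875 − 10 = 26.875 days.

26.9 days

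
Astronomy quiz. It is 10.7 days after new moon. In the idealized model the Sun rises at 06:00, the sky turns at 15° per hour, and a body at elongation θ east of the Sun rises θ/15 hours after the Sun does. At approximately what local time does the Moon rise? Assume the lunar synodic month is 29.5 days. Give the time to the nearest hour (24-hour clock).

15:00

Phase angle: θ = 360°·(10.7 d)/(29.5 d) = 130.6°.
At 15° of sky rotation per hour, 130.6° corresponds to a 8.71 h lag.
06:00 + 8.71 h ≈ 14:42 → 15:00 to the nearest hour.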